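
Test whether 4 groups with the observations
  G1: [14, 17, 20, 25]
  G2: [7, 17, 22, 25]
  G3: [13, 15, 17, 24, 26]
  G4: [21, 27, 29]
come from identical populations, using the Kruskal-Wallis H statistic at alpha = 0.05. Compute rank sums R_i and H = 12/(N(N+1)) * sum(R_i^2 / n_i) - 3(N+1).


Step 1: Combine all N = 16 observations and assign midranks.
sorted (value, group, rank): (7,G2,1), (13,G3,2), (14,G1,3), (15,G3,4), (17,G1,6), (17,G2,6), (17,G3,6), (20,G1,8), (21,G4,9), (22,G2,10), (24,G3,11), (25,G1,12.5), (25,G2,12.5), (26,G3,14), (27,G4,15), (29,G4,16)
Step 2: Sum ranks within each group.
R_1 = 29.5 (n_1 = 4)
R_2 = 29.5 (n_2 = 4)
R_3 = 37 (n_3 = 5)
R_4 = 40 (n_4 = 3)
Step 3: H = 12/(N(N+1)) * sum(R_i^2/n_i) - 3(N+1)
     = 12/(16*17) * (29.5^2/4 + 29.5^2/4 + 37^2/5 + 40^2/3) - 3*17
     = 0.044118 * 1242.26 - 51
     = 3.805515.
Step 4: Ties present; correction factor C = 1 - 30/(16^3 - 16) = 0.992647. Corrected H = 3.805515 / 0.992647 = 3.833704.
Step 5: Under H0, H ~ chi^2(3); p-value = 0.279990.
Step 6: alpha = 0.05. fail to reject H0.

H = 3.8337, df = 3, p = 0.279990, fail to reject H0.


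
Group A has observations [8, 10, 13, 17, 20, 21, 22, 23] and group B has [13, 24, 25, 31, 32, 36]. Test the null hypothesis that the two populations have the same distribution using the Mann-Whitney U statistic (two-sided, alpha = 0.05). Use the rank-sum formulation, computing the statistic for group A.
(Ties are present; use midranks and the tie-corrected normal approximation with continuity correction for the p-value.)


Step 1: Combine and sort all 14 observations; assign midranks.
sorted (value, group): (8,X), (10,X), (13,X), (13,Y), (17,X), (20,X), (21,X), (22,X), (23,X), (24,Y), (25,Y), (31,Y), (32,Y), (36,Y)
ranks: 8->1, 10->2, 13->3.5, 13->3.5, 17->5, 20->6, 21->7, 22->8, 23->9, 24->10, 25->11, 31->12, 32->13, 36->14
Step 2: Rank sum for X: R1 = 1 + 2 + 3.5 + 5 + 6 + 7 + 8 + 9 = 41.5.
Step 3: U_X = R1 - n1(n1+1)/2 = 41.5 - 8*9/2 = 41.5 - 36 = 5.5.
       U_Y = n1*n2 - U_X = 48 - 5.5 = 42.5.
Step 4: Ties are present, so use the tie-corrected normal approximation (with continuity correction) for the p-value.
Step 5: p-value = 0.020000; compare to alpha = 0.05. reject H0.

U_X = 5.5, p = 0.020000, reject H0 at alpha = 0.05.


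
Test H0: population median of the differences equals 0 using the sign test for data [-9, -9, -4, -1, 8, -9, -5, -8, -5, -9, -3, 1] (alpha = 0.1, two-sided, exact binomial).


Step 1: Discard zero differences. Original n = 12; n_eff = number of nonzero differences = 12.
Nonzero differences (with sign): -9, -9, -4, -1, +8, -9, -5, -8, -5, -9, -3, +1
Step 2: Count signs: positive = 2, negative = 10.
Step 3: Under H0: P(positive) = 0.5, so the number of positives S ~ Bin(12, 0.5).
Step 4: Two-sided exact p-value = sum of Bin(12,0.5) probabilities at or below the observed probability = 0.038574.
Step 5: alpha = 0.1. reject H0.

n_eff = 12, pos = 2, neg = 10, p = 0.038574, reject H0.


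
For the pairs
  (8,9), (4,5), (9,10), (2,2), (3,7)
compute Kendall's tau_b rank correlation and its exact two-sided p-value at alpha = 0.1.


Step 1: Enumerate the 10 unordered pairs (i,j) with i<j and classify each by sign(x_j-x_i) * sign(y_j-y_i).
  (1,2):dx=-4,dy=-4->C; (1,3):dx=+1,dy=+1->C; (1,4):dx=-6,dy=-7->C; (1,5):dx=-5,dy=-2->C
  (2,3):dx=+5,dy=+5->C; (2,4):dx=-2,dy=-3->C; (2,5):dx=-1,dy=+2->D; (3,4):dx=-7,dy=-8->C
  (3,5):dx=-6,dy=-3->C; (4,5):dx=+1,dy=+5->C
Step 2: C = 9, D = 1, total pairs = 10.
Step 3: tau = (C - D)/(n(n-1)/2) = (9 - 1)/10 = 0.800000.
Step 4: Exact two-sided p-value (enumerate n! = 120 permutations of y under H0): p = 0.083333.
Step 5: alpha = 0.1. reject H0.

tau_b = 0.8000 (C=9, D=1), p = 0.083333, reject H0.


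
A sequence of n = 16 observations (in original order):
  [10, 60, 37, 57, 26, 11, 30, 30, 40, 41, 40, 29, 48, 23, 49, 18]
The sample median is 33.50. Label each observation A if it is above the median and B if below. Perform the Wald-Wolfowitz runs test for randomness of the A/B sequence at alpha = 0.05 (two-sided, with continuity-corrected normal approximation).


Step 1: Compute median = 33.50; label A = above, B = below.
Labels in order: BAAABBBBAAABABAB  (n_A = 8, n_B = 8)
Step 2: Count runs R = 9.
Step 3: Under H0 (random ordering), E[R] = 2*n_A*n_B/(n_A+n_B) + 1 = 2*8*8/16 + 1 = 9.0000.
        Var[R] = 2*n_A*n_B*(2*n_A*n_B - n_A - n_B) / ((n_A+n_B)^2 * (n_A+n_B-1)) = 14336/3840 = 3.7333.
        SD[R] = 1.9322.
Step 4: R = E[R], so z = 0 with no continuity correction.
Step 5: Two-sided p-value via normal approximation = 2*(1 - Phi(|z|)) = 1.000000.
Step 6: alpha = 0.05. fail to reject H0.

R = 9, z = 0.0000, p = 1.000000, fail to reject H0.


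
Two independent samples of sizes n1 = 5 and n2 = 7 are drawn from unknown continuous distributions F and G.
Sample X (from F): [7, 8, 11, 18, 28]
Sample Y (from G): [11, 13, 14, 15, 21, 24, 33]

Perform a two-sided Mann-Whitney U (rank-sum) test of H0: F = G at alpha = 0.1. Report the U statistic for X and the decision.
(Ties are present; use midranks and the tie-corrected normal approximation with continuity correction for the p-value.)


Step 1: Combine and sort all 12 observations; assign midranks.
sorted (value, group): (7,X), (8,X), (11,X), (11,Y), (13,Y), (14,Y), (15,Y), (18,X), (21,Y), (24,Y), (28,X), (33,Y)
ranks: 7->1, 8->2, 11->3.5, 11->3.5, 13->5, 14->6, 15->7, 18->8, 21->9, 24->10, 28->11, 33->12
Step 2: Rank sum for X: R1 = 1 + 2 + 3.5 + 8 + 11 = 25.5.
Step 3: U_X = R1 - n1(n1+1)/2 = 25.5 - 5*6/2 = 25.5 - 15 = 10.5.
       U_Y = n1*n2 - U_X = 35 - 10.5 = 24.5.
Step 4: Ties are present, so use the tie-corrected normal approximation (with continuity correction) for the p-value.
Step 5: p-value = 0.290307; compare to alpha = 0.1. fail to reject H0.

U_X = 10.5, p = 0.290307, fail to reject H0 at alpha = 0.1.


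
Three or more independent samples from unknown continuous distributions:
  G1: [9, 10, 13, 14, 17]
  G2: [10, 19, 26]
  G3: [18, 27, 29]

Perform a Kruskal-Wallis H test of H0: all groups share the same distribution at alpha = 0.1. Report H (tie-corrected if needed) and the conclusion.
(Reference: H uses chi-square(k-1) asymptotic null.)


Step 1: Combine all N = 11 observations and assign midranks.
sorted (value, group, rank): (9,G1,1), (10,G1,2.5), (10,G2,2.5), (13,G1,4), (14,G1,5), (17,G1,6), (18,G3,7), (19,G2,8), (26,G2,9), (27,G3,10), (29,G3,11)
Step 2: Sum ranks within each group.
R_1 = 18.5 (n_1 = 5)
R_2 = 19.5 (n_2 = 3)
R_3 = 28 (n_3 = 3)
Step 3: H = 12/(N(N+1)) * sum(R_i^2/n_i) - 3(N+1)
     = 12/(11*12) * (18.5^2/5 + 19.5^2/3 + 28^2/3) - 3*12
     = 0.090909 * 456.533 - 36
     = 5.503030.
Step 4: Ties present; correction factor C = 1 - 6/(11^3 - 11) = 0.995455. Corrected H = 5.503030 / 0.995455 = 5.528158.
Step 5: Under H0, H ~ chi^2(2); p-value = 0.063034.
Step 6: alpha = 0.1. reject H0.

H = 5.5282, df = 2, p = 0.063034, reject H0.


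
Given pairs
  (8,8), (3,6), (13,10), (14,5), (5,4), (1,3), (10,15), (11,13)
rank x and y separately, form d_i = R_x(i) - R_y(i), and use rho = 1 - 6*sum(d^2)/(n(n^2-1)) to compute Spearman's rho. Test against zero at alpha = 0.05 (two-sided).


Step 1: Rank x and y separately (midranks; no ties here).
rank(x): 8->4, 3->2, 13->7, 14->8, 5->3, 1->1, 10->5, 11->6
rank(y): 8->5, 6->4, 10->6, 5->3, 4->2, 3->1, 15->8, 13->7
Step 2: d_i = R_x(i) - R_y(i); compute d_i^2.
  (4-5)^2=1, (2-4)^2=4, (7-6)^2=1, (8-3)^2=25, (3-2)^2=1, (1-1)^2=0, (5-8)^2=9, (6-7)^2=1
sum(d^2) = 42.
Step 3: rho = 1 - 6*42 / (8*(8^2 - 1)) = 1 - 252/504 = 0.500000.
Step 4: Under H0, t = rho * sqrt((n-2)/(1-rho^2)) = 1.4142 ~ t(6).
Step 5: Two-sided p-value from the t-distribution with 6 df = 0.207031.
Step 6: alpha = 0.05. fail to reject H0.

rho = 0.5000, p = 0.207031, fail to reject H0 at alpha = 0.05.


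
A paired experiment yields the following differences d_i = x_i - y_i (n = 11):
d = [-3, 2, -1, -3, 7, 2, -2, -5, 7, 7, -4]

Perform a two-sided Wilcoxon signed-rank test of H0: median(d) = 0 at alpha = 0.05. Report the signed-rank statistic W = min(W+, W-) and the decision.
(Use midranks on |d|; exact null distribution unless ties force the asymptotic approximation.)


Step 1: Drop any zero differences (none here) and take |d_i|.
|d| = [3, 2, 1, 3, 7, 2, 2, 5, 7, 7, 4]
Step 2: Midrank |d_i| (ties get averaged ranks).
ranks: |3|->5.5, |2|->3, |1|->1, |3|->5.5, |7|->10, |2|->3, |2|->3, |5|->8, |7|->10, |7|->10, |4|->7
Step 3: Attach original signs; sum ranks with positive sign and with negative sign.
W+ = 3 + 10 + 3 + 10 + 10 = 36
W- = 5.5 + 1 + 5.5 + 3 + 8 + 7 = 30
(Check: W+ + W- = 66 should equal n(n+1)/2 = 66.)
Step 4: Test statistic W = min(W+, W-) = 30.
Step 5: Ties in |d|, so use the tie-corrected normal approximation.
        E[W] = n(n+1)/4 = 11*12/4 = 33.
        Tie groups: |d|=2 (t=3), |d|=3 (t=2), |d|=7 (t=3); sum(t^3 - t) = 54.
        Var[W] = n(n+1)(2n+1)/24 - sum(t^3-t)/48 = 3036/24 - 54/48 = 125.375.
        z = (W - E[W]) / sqrt(Var[W]) = (30 - 33) / 11.1971 = -0.2679.
        Two-sided p = 2*Phi(z) = 0.788756.
Step 6: alpha = 0.05. fail to reject H0.

W+ = 36, W- = 30, W = min = 30, p = 0.788756, fail to reject H0.


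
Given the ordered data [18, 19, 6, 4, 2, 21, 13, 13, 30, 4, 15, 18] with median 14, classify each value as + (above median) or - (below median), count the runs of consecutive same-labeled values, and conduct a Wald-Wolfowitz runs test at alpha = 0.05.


Step 1: Compute median = 14; label A = above, B = below.
Labels in order: AABBBABBABAA  (n_A = 6, n_B = 6)
Step 2: Count runs R = 7.
Step 3: Under H0 (random ordering), E[R] = 2*n_A*n_B/(n_A+n_B) + 1 = 2*6*6/12 + 1 = 7.0000.
        Var[R] = 2*n_A*n_B*(2*n_A*n_B - n_A - n_B) / ((n_A+n_B)^2 * (n_A+n_B-1)) = 4320/1584 = 2.7273.
        SD[R] = 1.6514.
Step 4: R = E[R], so z = 0 with no continuity correction.
Step 5: Two-sided p-value via normal approximation = 2*(1 - Phi(|z|)) = 1.000000.
Step 6: alpha = 0.05. fail to reject H0.

R = 7, z = 0.0000, p = 1.000000, fail to reject H0.


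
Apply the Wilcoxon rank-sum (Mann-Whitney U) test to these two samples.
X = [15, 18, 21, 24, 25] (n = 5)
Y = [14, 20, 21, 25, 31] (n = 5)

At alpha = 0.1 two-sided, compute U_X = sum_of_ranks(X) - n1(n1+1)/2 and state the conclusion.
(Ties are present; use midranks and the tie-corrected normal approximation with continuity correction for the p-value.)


Step 1: Combine and sort all 10 observations; assign midranks.
sorted (value, group): (14,Y), (15,X), (18,X), (20,Y), (21,X), (21,Y), (24,X), (25,X), (25,Y), (31,Y)
ranks: 14->1, 15->2, 18->3, 20->4, 21->5.5, 21->5.5, 24->7, 25->8.5, 25->8.5, 31->10
Step 2: Rank sum for X: R1 = 2 + 3 + 5.5 + 7 + 8.5 = 26.
Step 3: U_X = R1 - n1(n1+1)/2 = 26 - 5*6/2 = 26 - 15 = 11.
       U_Y = n1*n2 - U_X = 25 - 11 = 14.
Step 4: Ties are present, so use the tie-corrected normal approximation (with continuity correction) for the p-value.
Step 5: p-value = 0.833534; compare to alpha = 0.1. fail to reject H0.

U_X = 11, p = 0.833534, fail to reject H0 at alpha = 0.1.


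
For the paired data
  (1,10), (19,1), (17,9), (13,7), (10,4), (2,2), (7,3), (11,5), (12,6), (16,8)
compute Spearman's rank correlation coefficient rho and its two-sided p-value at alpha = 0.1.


Step 1: Rank x and y separately (midranks; no ties here).
rank(x): 1->1, 19->10, 17->9, 13->7, 10->4, 2->2, 7->3, 11->5, 12->6, 16->8
rank(y): 10->10, 1->1, 9->9, 7->7, 4->4, 2->2, 3->3, 5->5, 6->6, 8->8
Step 2: d_i = R_x(i) - R_y(i); compute d_i^2.
  (1-10)^2=81, (10-1)^2=81, (9-9)^2=0, (7-7)^2=0, (4-4)^2=0, (2-2)^2=0, (3-3)^2=0, (5-5)^2=0, (6-6)^2=0, (8-8)^2=0
sum(d^2) = 162.
Step 3: rho = 1 - 6*162 / (10*(10^2 - 1)) = 1 - 972/990 = 0.018182.
Step 4: Under H0, t = rho * sqrt((n-2)/(1-rho^2)) = 0.0514 ~ t(8).
Step 5: Two-sided p-value from the t-distribution with 8 df = 0.960240.
Step 6: alpha = 0.1. fail to reject H0.

rho = 0.0182, p = 0.960240, fail to reject H0 at alpha = 0.1.


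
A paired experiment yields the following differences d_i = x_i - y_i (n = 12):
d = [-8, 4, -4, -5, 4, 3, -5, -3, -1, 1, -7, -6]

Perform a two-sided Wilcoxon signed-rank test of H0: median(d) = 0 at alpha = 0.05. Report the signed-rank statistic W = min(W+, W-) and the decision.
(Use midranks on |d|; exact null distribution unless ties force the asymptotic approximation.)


Step 1: Drop any zero differences (none here) and take |d_i|.
|d| = [8, 4, 4, 5, 4, 3, 5, 3, 1, 1, 7, 6]
Step 2: Midrank |d_i| (ties get averaged ranks).
ranks: |8|->12, |4|->6, |4|->6, |5|->8.5, |4|->6, |3|->3.5, |5|->8.5, |3|->3.5, |1|->1.5, |1|->1.5, |7|->11, |6|->10
Step 3: Attach original signs; sum ranks with positive sign and with negative sign.
W+ = 6 + 6 + 3.5 + 1.5 = 17
W- = 12 + 6 + 8.5 + 8.5 + 3.5 + 1.5 + 11 + 10 = 61
(Check: W+ + W- = 78 should equal n(n+1)/2 = 78.)
Step 4: Test statistic W = min(W+, W-) = 17.
Step 5: Ties in |d|, so use the tie-corrected normal approximation.
        E[W] = n(n+1)/4 = 12*13/4 = 39.
        Tie groups: |d|=1 (t=2), |d|=3 (t=2), |d|=4 (t=3), |d|=5 (t=2); sum(t^3 - t) = 42.
        Var[W] = n(n+1)(2n+1)/24 - sum(t^3-t)/48 = 3900/24 - 42/48 = 161.625.
        z = (W - E[W]) / sqrt(Var[W]) = (17 - 39) / 12.7132 = -1.7305.
        Two-sided p = 2*Phi(z) = 0.083543.
Step 6: alpha = 0.05. fail to reject H0.

W+ = 17, W- = 61, W = min = 17, p = 0.083543, fail to reject H0.


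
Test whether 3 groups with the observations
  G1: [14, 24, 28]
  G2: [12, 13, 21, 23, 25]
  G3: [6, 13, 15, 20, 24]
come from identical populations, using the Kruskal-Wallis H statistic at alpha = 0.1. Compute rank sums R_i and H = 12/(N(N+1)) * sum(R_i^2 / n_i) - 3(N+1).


Step 1: Combine all N = 13 observations and assign midranks.
sorted (value, group, rank): (6,G3,1), (12,G2,2), (13,G2,3.5), (13,G3,3.5), (14,G1,5), (15,G3,6), (20,G3,7), (21,G2,8), (23,G2,9), (24,G1,10.5), (24,G3,10.5), (25,G2,12), (28,G1,13)
Step 2: Sum ranks within each group.
R_1 = 28.5 (n_1 = 3)
R_2 = 34.5 (n_2 = 5)
R_3 = 28 (n_3 = 5)
Step 3: H = 12/(N(N+1)) * sum(R_i^2/n_i) - 3(N+1)
     = 12/(13*14) * (28.5^2/3 + 34.5^2/5 + 28^2/5) - 3*14
     = 0.065934 * 665.6 - 42
     = 1.885714.
Step 4: Ties present; correction factor C = 1 - 12/(13^3 - 13) = 0.994505. Corrected H = 1.885714 / 0.994505 = 1.896133.
Step 5: Under H0, H ~ chi^2(2); p-value = 0.387490.
Step 6: alpha = 0.1. fail to reject H0.

H = 1.8961, df = 2, p = 0.387490, fail to reject H0.


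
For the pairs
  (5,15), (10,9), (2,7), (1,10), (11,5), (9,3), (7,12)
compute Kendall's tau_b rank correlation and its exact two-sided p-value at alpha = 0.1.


Step 1: Enumerate the 21 unordered pairs (i,j) with i<j and classify each by sign(x_j-x_i) * sign(y_j-y_i).
  (1,2):dx=+5,dy=-6->D; (1,3):dx=-3,dy=-8->C; (1,4):dx=-4,dy=-5->C; (1,5):dx=+6,dy=-10->D
  (1,6):dx=+4,dy=-12->D; (1,7):dx=+2,dy=-3->D; (2,3):dx=-8,dy=-2->C; (2,4):dx=-9,dy=+1->D
  (2,5):dx=+1,dy=-4->D; (2,6):dx=-1,dy=-6->C; (2,7):dx=-3,dy=+3->D; (3,4):dx=-1,dy=+3->D
  (3,5):dx=+9,dy=-2->D; (3,6):dx=+7,dy=-4->D; (3,7):dx=+5,dy=+5->C; (4,5):dx=+10,dy=-5->D
  (4,6):dx=+8,dy=-7->D; (4,7):dx=+6,dy=+2->C; (5,6):dx=-2,dy=-2->C; (5,7):dx=-4,dy=+7->D
  (6,7):dx=-2,dy=+9->D
Step 2: C = 7, D = 14, total pairs = 21.
Step 3: tau = (C - D)/(n(n-1)/2) = (7 - 14)/21 = -0.333333.
Step 4: Exact two-sided p-value (enumerate n! = 5040 permutations of y under H0): p = 0.381349.
Step 5: alpha = 0.1. fail to reject H0.

tau_b = -0.3333 (C=7, D=14), p = 0.381349, fail to reject H0.


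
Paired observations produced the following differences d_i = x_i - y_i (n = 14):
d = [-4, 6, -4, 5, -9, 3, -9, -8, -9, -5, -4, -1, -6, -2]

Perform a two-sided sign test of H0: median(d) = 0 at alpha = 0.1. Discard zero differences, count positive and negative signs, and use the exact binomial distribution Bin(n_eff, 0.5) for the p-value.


Step 1: Discard zero differences. Original n = 14; n_eff = number of nonzero differences = 14.
Nonzero differences (with sign): -4, +6, -4, +5, -9, +3, -9, -8, -9, -5, -4, -1, -6, -2
Step 2: Count signs: positive = 3, negative = 11.
Step 3: Under H0: P(positive) = 0.5, so the number of positives S ~ Bin(14, 0.5).
Step 4: Two-sided exact p-value = sum of Bin(14,0.5) probabilities at or below the observed probability = 0.057373.
Step 5: alpha = 0.1. reject H0.

n_eff = 14, pos = 3, neg = 11, p = 0.057373, reject H0.


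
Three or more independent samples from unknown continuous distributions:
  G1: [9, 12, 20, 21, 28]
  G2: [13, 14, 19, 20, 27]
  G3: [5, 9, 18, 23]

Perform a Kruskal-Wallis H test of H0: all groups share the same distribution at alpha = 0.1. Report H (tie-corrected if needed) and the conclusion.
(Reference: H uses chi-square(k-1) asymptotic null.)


Step 1: Combine all N = 14 observations and assign midranks.
sorted (value, group, rank): (5,G3,1), (9,G1,2.5), (9,G3,2.5), (12,G1,4), (13,G2,5), (14,G2,6), (18,G3,7), (19,G2,8), (20,G1,9.5), (20,G2,9.5), (21,G1,11), (23,G3,12), (27,G2,13), (28,G1,14)
Step 2: Sum ranks within each group.
R_1 = 41 (n_1 = 5)
R_2 = 41.5 (n_2 = 5)
R_3 = 22.5 (n_3 = 4)
Step 3: H = 12/(N(N+1)) * sum(R_i^2/n_i) - 3(N+1)
     = 12/(14*15) * (41^2/5 + 41.5^2/5 + 22.5^2/4) - 3*15
     = 0.057143 * 807.212 - 45
     = 1.126429.
Step 4: Ties present; correction factor C = 1 - 12/(14^3 - 14) = 0.995604. Corrected H = 1.126429 / 0.995604 = 1.131402.
Step 5: Under H0, H ~ chi^2(2); p-value = 0.567962.
Step 6: alpha = 0.1. fail to reject H0.

H = 1.1314, df = 2, p = 0.567962, fail to reject H0.


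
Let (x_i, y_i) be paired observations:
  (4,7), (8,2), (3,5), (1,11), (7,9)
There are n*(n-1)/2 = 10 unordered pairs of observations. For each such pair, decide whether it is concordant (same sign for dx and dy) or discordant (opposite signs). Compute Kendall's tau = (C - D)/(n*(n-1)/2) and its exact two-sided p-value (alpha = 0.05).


Step 1: Enumerate the 10 unordered pairs (i,j) with i<j and classify each by sign(x_j-x_i) * sign(y_j-y_i).
  (1,2):dx=+4,dy=-5->D; (1,3):dx=-1,dy=-2->C; (1,4):dx=-3,dy=+4->D; (1,5):dx=+3,dy=+2->C
  (2,3):dx=-5,dy=+3->D; (2,4):dx=-7,dy=+9->D; (2,5):dx=-1,dy=+7->D; (3,4):dx=-2,dy=+6->D
  (3,5):dx=+4,dy=+4->C; (4,5):dx=+6,dy=-2->D
Step 2: C = 3, D = 7, total pairs = 10.
Step 3: tau = (C - D)/(n(n-1)/2) = (3 - 7)/10 = -0.400000.
Step 4: Exact two-sided p-value (enumerate n! = 120 permutations of y under H0): p = 0.483333.
Step 5: alpha = 0.05. fail to reject H0.

tau_b = -0.4000 (C=3, D=7), p = 0.483333, fail to reject H0.


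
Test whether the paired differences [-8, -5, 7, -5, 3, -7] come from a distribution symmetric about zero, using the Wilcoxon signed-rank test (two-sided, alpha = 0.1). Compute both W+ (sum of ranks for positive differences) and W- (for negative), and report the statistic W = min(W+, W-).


Step 1: Drop any zero differences (none here) and take |d_i|.
|d| = [8, 5, 7, 5, 3, 7]
Step 2: Midrank |d_i| (ties get averaged ranks).
ranks: |8|->6, |5|->2.5, |7|->4.5, |5|->2.5, |3|->1, |7|->4.5
Step 3: Attach original signs; sum ranks with positive sign and with negative sign.
W+ = 4.5 + 1 = 5.5
W- = 6 + 2.5 + 2.5 + 4.5 = 15.5
(Check: W+ + W- = 21 should equal n(n+1)/2 = 21.)
Step 4: Test statistic W = min(W+, W-) = 5.5.
Step 5: Ties in |d|, so use the tie-corrected normal approximation.
        E[W] = n(n+1)/4 = 6*7/4 = 10.5.
        Tie groups: |d|=5 (t=2), |d|=7 (t=2); sum(t^3 - t) = 12.
        Var[W] = n(n+1)(2n+1)/24 - sum(t^3-t)/48 = 546/24 - 12/48 = 22.5.
        z = (W - E[W]) / sqrt(Var[W]) = (5.5 - 10.5) / 4.7434 = -1.0541.
        Two-sided p = 2*Phi(z) = 0.291841.
Step 6: alpha = 0.1. fail to reject H0.

W+ = 5.5, W- = 15.5, W = min = 5.5, p = 0.291841, fail to reject H0.


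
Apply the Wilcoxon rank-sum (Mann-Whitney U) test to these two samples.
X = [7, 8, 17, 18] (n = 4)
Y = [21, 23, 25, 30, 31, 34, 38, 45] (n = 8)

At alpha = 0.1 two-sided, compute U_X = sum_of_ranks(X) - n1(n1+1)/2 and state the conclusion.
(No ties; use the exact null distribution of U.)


Step 1: Combine and sort all 12 observations; assign midranks.
sorted (value, group): (7,X), (8,X), (17,X), (18,X), (21,Y), (23,Y), (25,Y), (30,Y), (31,Y), (34,Y), (38,Y), (45,Y)
ranks: 7->1, 8->2, 17->3, 18->4, 21->5, 23->6, 25->7, 30->8, 31->9, 34->10, 38->11, 45->12
Step 2: Rank sum for X: R1 = 1 + 2 + 3 + 4 = 10.
Step 3: U_X = R1 - n1(n1+1)/2 = 10 - 4*5/2 = 10 - 10 = 0.
       U_Y = n1*n2 - U_X = 32 - 0 = 32.
Step 4: No ties, so the exact null distribution of U (based on enumerating the C(12,4) = 495 equally likely rank assignments) gives the two-sided p-value.
Step 5: p-value = 0.004040; compare to alpha = 0.1. reject H0.

U_X = 0, p = 0.004040, reject H0 at alpha = 0.1.


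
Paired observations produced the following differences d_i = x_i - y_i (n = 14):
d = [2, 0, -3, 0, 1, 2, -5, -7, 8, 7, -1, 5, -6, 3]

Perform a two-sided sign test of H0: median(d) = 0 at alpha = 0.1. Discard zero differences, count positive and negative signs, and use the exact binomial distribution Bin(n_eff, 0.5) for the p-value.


Step 1: Discard zero differences. Original n = 14; n_eff = number of nonzero differences = 12.
Nonzero differences (with sign): +2, -3, +1, +2, -5, -7, +8, +7, -1, +5, -6, +3
Step 2: Count signs: positive = 7, negative = 5.
Step 3: Under H0: P(positive) = 0.5, so the number of positives S ~ Bin(12, 0.5).
Step 4: Two-sided exact p-value = sum of Bin(12,0.5) probabilities at or below the observed probability = 0.774414.
Step 5: alpha = 0.1. fail to reject H0.

n_eff = 12, pos = 7, neg = 5, p = 0.774414, fail to reject H0.


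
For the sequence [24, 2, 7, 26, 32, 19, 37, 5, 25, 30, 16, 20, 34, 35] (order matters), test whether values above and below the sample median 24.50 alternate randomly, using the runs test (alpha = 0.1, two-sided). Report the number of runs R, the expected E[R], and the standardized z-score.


Step 1: Compute median = 24.50; label A = above, B = below.
Labels in order: BBBAABABAABBAA  (n_A = 7, n_B = 7)
Step 2: Count runs R = 8.
Step 3: Under H0 (random ordering), E[R] = 2*n_A*n_B/(n_A+n_B) + 1 = 2*7*7/14 + 1 = 8.0000.
        Var[R] = 2*n_A*n_B*(2*n_A*n_B - n_A - n_B) / ((n_A+n_B)^2 * (n_A+n_B-1)) = 8232/2548 = 3.2308.
        SD[R] = 1.7974.
Step 4: R = E[R], so z = 0 with no continuity correction.
Step 5: Two-sided p-value via normal approximation = 2*(1 - Phi(|z|)) = 1.000000.
Step 6: alpha = 0.1. fail to reject H0.

R = 8, z = 0.0000, p = 1.000000, fail to reject H0.


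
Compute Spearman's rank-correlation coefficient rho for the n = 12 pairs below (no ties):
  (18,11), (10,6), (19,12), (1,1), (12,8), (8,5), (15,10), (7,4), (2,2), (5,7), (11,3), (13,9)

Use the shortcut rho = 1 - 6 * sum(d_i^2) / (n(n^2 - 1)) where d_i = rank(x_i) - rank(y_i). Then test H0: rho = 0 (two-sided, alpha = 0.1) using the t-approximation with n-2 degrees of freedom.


Step 1: Rank x and y separately (midranks; no ties here).
rank(x): 18->11, 10->6, 19->12, 1->1, 12->8, 8->5, 15->10, 7->4, 2->2, 5->3, 11->7, 13->9
rank(y): 11->11, 6->6, 12->12, 1->1, 8->8, 5->5, 10->10, 4->4, 2->2, 7->7, 3->3, 9->9
Step 2: d_i = R_x(i) - R_y(i); compute d_i^2.
  (11-11)^2=0, (6-6)^2=0, (12-12)^2=0, (1-1)^2=0, (8-8)^2=0, (5-5)^2=0, (10-10)^2=0, (4-4)^2=0, (2-2)^2=0, (3-7)^2=16, (7-3)^2=16, (9-9)^2=0
sum(d^2) = 32.
Step 3: rho = 1 - 6*32 / (12*(12^2 - 1)) = 1 - 192/1716 = 0.888112.
Step 4: Under H0, t = rho * sqrt((n-2)/(1-rho^2)) = 6.1103 ~ t(10).
Step 5: Two-sided p-value from the t-distribution with 10 df = 0.000114.
Step 6: alpha = 0.1. reject H0.

rho = 0.8881, p = 0.000114, reject H0 at alpha = 0.1.


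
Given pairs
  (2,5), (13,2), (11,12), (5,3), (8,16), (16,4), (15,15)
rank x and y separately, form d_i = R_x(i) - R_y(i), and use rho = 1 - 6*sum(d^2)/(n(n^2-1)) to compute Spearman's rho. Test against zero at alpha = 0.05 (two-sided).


Step 1: Rank x and y separately (midranks; no ties here).
rank(x): 2->1, 13->5, 11->4, 5->2, 8->3, 16->7, 15->6
rank(y): 5->4, 2->1, 12->5, 3->2, 16->7, 4->3, 15->6
Step 2: d_i = R_x(i) - R_y(i); compute d_i^2.
  (1-4)^2=9, (5-1)^2=16, (4-5)^2=1, (2-2)^2=0, (3-7)^2=16, (7-3)^2=16, (6-6)^2=0
sum(d^2) = 58.
Step 3: rho = 1 - 6*58 / (7*(7^2 - 1)) = 1 - 348/336 = -0.035714.
Step 4: Under H0, t = rho * sqrt((n-2)/(1-rho^2)) = -0.0799 ~ t(5).
Step 5: Two-sided p-value from the t-distribution with 5 df = 0.939408.
Step 6: alpha = 0.05. fail to reject H0.

rho = -0.0357, p = 0.939408, fail to reject H0 at alpha = 0.05.


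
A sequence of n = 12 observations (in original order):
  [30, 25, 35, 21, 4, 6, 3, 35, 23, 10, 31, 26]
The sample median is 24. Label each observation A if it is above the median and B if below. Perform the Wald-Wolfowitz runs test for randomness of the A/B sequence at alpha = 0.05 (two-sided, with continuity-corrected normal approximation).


Step 1: Compute median = 24; label A = above, B = below.
Labels in order: AAABBBBABBAA  (n_A = 6, n_B = 6)
Step 2: Count runs R = 5.
Step 3: Under H0 (random ordering), E[R] = 2*n_A*n_B/(n_A+n_B) + 1 = 2*6*6/12 + 1 = 7.0000.
        Var[R] = 2*n_A*n_B*(2*n_A*n_B - n_A - n_B) / ((n_A+n_B)^2 * (n_A+n_B-1)) = 4320/1584 = 2.7273.
        SD[R] = 1.6514.
Step 4: Continuity-corrected z = (R + 0.5 - E[R]) / SD[R] = (5 + 0.5 - 7.0000) / 1.6514 = -0.9083.
Step 5: Two-sided p-value via normal approximation = 2*(1 - Phi(|z|)) = 0.363722.
Step 6: alpha = 0.05. fail to reject H0.

R = 5, z = -0.9083, p = 0.363722, fail to reject H0.


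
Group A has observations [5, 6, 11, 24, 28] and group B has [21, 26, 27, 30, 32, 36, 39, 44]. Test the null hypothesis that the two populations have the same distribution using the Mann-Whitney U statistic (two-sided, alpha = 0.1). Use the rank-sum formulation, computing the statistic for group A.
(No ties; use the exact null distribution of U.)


Step 1: Combine and sort all 13 observations; assign midranks.
sorted (value, group): (5,X), (6,X), (11,X), (21,Y), (24,X), (26,Y), (27,Y), (28,X), (30,Y), (32,Y), (36,Y), (39,Y), (44,Y)
ranks: 5->1, 6->2, 11->3, 21->4, 24->5, 26->6, 27->7, 28->8, 30->9, 32->10, 36->11, 39->12, 44->13
Step 2: Rank sum for X: R1 = 1 + 2 + 3 + 5 + 8 = 19.
Step 3: U_X = R1 - n1(n1+1)/2 = 19 - 5*6/2 = 19 - 15 = 4.
       U_Y = n1*n2 - U_X = 40 - 4 = 36.
Step 4: No ties, so the exact null distribution of U (based on enumerating the C(13,5) = 1287 equally likely rank assignments) gives the two-sided p-value.
Step 5: p-value = 0.018648; compare to alpha = 0.1. reject H0.

U_X = 4, p = 0.018648, reject H0 at alpha = 0.1.


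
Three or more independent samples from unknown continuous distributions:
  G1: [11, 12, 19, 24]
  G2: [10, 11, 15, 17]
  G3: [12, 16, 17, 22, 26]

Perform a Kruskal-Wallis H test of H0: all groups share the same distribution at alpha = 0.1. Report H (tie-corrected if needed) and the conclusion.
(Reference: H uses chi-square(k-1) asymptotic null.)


Step 1: Combine all N = 13 observations and assign midranks.
sorted (value, group, rank): (10,G2,1), (11,G1,2.5), (11,G2,2.5), (12,G1,4.5), (12,G3,4.5), (15,G2,6), (16,G3,7), (17,G2,8.5), (17,G3,8.5), (19,G1,10), (22,G3,11), (24,G1,12), (26,G3,13)
Step 2: Sum ranks within each group.
R_1 = 29 (n_1 = 4)
R_2 = 18 (n_2 = 4)
R_3 = 44 (n_3 = 5)
Step 3: H = 12/(N(N+1)) * sum(R_i^2/n_i) - 3(N+1)
     = 12/(13*14) * (29^2/4 + 18^2/4 + 44^2/5) - 3*14
     = 0.065934 * 678.45 - 42
     = 2.732967.
Step 4: Ties present; correction factor C = 1 - 18/(13^3 - 13) = 0.991758. Corrected H = 2.732967 / 0.991758 = 2.755679.
Step 5: Under H0, H ~ chi^2(2); p-value = 0.252123.
Step 6: alpha = 0.1. fail to reject H0.

H = 2.7557, df = 2, p = 0.252123, fail to reject H0.


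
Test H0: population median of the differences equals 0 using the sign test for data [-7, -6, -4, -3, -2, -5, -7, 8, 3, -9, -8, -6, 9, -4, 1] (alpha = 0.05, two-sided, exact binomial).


Step 1: Discard zero differences. Original n = 15; n_eff = number of nonzero differences = 15.
Nonzero differences (with sign): -7, -6, -4, -3, -2, -5, -7, +8, +3, -9, -8, -6, +9, -4, +1
Step 2: Count signs: positive = 4, negative = 11.
Step 3: Under H0: P(positive) = 0.5, so the number of positives S ~ Bin(15, 0.5).
Step 4: Two-sided exact p-value = sum of Bin(15,0.5) probabilities at or below the observed probability = 0.118469.
Step 5: alpha = 0.05. fail to reject H0.

n_eff = 15, pos = 4, neg = 11, p = 0.118469, fail to reject H0.


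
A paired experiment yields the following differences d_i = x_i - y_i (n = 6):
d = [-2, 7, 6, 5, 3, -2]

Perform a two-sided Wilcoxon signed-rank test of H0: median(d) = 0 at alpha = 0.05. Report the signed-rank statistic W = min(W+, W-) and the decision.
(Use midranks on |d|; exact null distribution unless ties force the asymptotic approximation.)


Step 1: Drop any zero differences (none here) and take |d_i|.
|d| = [2, 7, 6, 5, 3, 2]
Step 2: Midrank |d_i| (ties get averaged ranks).
ranks: |2|->1.5, |7|->6, |6|->5, |5|->4, |3|->3, |2|->1.5
Step 3: Attach original signs; sum ranks with positive sign and with negative sign.
W+ = 6 + 5 + 4 + 3 = 18
W- = 1.5 + 1.5 = 3
(Check: W+ + W- = 21 should equal n(n+1)/2 = 21.)
Step 4: Test statistic W = min(W+, W-) = 3.
Step 5: Ties in |d|, so use the tie-corrected normal approximation.
        E[W] = n(n+1)/4 = 6*7/4 = 10.5.
        Tie groups: |d|=2 (t=2); sum(t^3 - t) = 6.
        Var[W] = n(n+1)(2n+1)/24 - sum(t^3-t)/48 = 546/24 - 6/48 = 22.625.
        z = (W - E[W]) / sqrt(Var[W]) = (3 - 10.5) / 4.7566 = -1.5768.
        Two-sided p = 2*Phi(z) = 0.114850.
Step 6: alpha = 0.05. fail to reject H0.

W+ = 18, W- = 3, W = min = 3, p = 0.114850, fail to reject H0.


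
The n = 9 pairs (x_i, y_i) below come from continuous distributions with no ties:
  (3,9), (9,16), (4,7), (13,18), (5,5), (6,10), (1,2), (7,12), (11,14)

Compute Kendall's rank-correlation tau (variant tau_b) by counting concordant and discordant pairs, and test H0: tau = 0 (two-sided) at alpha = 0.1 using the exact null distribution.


Step 1: Enumerate the 36 unordered pairs (i,j) with i<j and classify each by sign(x_j-x_i) * sign(y_j-y_i).
  (1,2):dx=+6,dy=+7->C; (1,3):dx=+1,dy=-2->D; (1,4):dx=+10,dy=+9->C; (1,5):dx=+2,dy=-4->D
  (1,6):dx=+3,dy=+1->C; (1,7):dx=-2,dy=-7->C; (1,8):dx=+4,dy=+3->C; (1,9):dx=+8,dy=+5->C
  (2,3):dx=-5,dy=-9->C; (2,4):dx=+4,dy=+2->C; (2,5):dx=-4,dy=-11->C; (2,6):dx=-3,dy=-6->C
  (2,7):dx=-8,dy=-14->C; (2,8):dx=-2,dy=-4->C; (2,9):dx=+2,dy=-2->D; (3,4):dx=+9,dy=+11->C
  (3,5):dx=+1,dy=-2->D; (3,6):dx=+2,dy=+3->C; (3,7):dx=-3,dy=-5->C; (3,8):dx=+3,dy=+5->C
  (3,9):dx=+7,dy=+7->C; (4,5):dx=-8,dy=-13->C; (4,6):dx=-7,dy=-8->C; (4,7):dx=-12,dy=-16->C
  (4,8):dx=-6,dy=-6->C; (4,9):dx=-2,dy=-4->C; (5,6):dx=+1,dy=+5->C; (5,7):dx=-4,dy=-3->C
  (5,8):dx=+2,dy=+7->C; (5,9):dx=+6,dy=+9->C; (6,7):dx=-5,dy=-8->C; (6,8):dx=+1,dy=+2->C
  (6,9):dx=+5,dy=+4->C; (7,8):dx=+6,dy=+10->C; (7,9):dx=+10,dy=+12->C; (8,9):dx=+4,dy=+2->C
Step 2: C = 32, D = 4, total pairs = 36.
Step 3: tau = (C - D)/(n(n-1)/2) = (32 - 4)/36 = 0.777778.
Step 4: Exact two-sided p-value (enumerate n! = 362880 permutations of y under H0): p = 0.002425.
Step 5: alpha = 0.1. reject H0.

tau_b = 0.7778 (C=32, D=4), p = 0.002425, reject H0.


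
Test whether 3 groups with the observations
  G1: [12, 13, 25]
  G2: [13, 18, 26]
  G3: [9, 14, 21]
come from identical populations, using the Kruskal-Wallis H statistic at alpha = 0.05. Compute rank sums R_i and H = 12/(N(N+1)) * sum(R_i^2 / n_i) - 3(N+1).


Step 1: Combine all N = 9 observations and assign midranks.
sorted (value, group, rank): (9,G3,1), (12,G1,2), (13,G1,3.5), (13,G2,3.5), (14,G3,5), (18,G2,6), (21,G3,7), (25,G1,8), (26,G2,9)
Step 2: Sum ranks within each group.
R_1 = 13.5 (n_1 = 3)
R_2 = 18.5 (n_2 = 3)
R_3 = 13 (n_3 = 3)
Step 3: H = 12/(N(N+1)) * sum(R_i^2/n_i) - 3(N+1)
     = 12/(9*10) * (13.5^2/3 + 18.5^2/3 + 13^2/3) - 3*10
     = 0.133333 * 231.167 - 30
     = 0.822222.
Step 4: Ties present; correction factor C = 1 - 6/(9^3 - 9) = 0.991667. Corrected H = 0.822222 / 0.991667 = 0.829132.
Step 5: Under H0, H ~ chi^2(2); p-value = 0.660627.
Step 6: alpha = 0.05. fail to reject H0.

H = 0.8291, df = 2, p = 0.660627, fail to reject H0.


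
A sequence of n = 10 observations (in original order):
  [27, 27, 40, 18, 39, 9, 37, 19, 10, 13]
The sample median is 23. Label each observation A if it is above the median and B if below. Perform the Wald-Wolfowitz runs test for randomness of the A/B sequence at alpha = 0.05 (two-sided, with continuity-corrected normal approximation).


Step 1: Compute median = 23; label A = above, B = below.
Labels in order: AAABABABBB  (n_A = 5, n_B = 5)
Step 2: Count runs R = 6.
Step 3: Under H0 (random ordering), E[R] = 2*n_A*n_B/(n_A+n_B) + 1 = 2*5*5/10 + 1 = 6.0000.
        Var[R] = 2*n_A*n_B*(2*n_A*n_B - n_A - n_B) / ((n_A+n_B)^2 * (n_A+n_B-1)) = 2000/900 = 2.2222.
        SD[R] = 1.4907.
Step 4: R = E[R], so z = 0 with no continuity correction.
Step 5: Two-sided p-value via normal approximation = 2*(1 - Phi(|z|)) = 1.000000.
Step 6: alpha = 0.05. fail to reject H0.

R = 6, z = 0.0000, p = 1.000000, fail to reject H0.


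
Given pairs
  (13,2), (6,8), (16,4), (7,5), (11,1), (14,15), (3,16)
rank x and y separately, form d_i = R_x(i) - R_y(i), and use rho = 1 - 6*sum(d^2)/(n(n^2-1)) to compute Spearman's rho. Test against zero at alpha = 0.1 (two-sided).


Step 1: Rank x and y separately (midranks; no ties here).
rank(x): 13->5, 6->2, 16->7, 7->3, 11->4, 14->6, 3->1
rank(y): 2->2, 8->5, 4->3, 5->4, 1->1, 15->6, 16->7
Step 2: d_i = R_x(i) - R_y(i); compute d_i^2.
  (5-2)^2=9, (2-5)^2=9, (7-3)^2=16, (3-4)^2=1, (4-1)^2=9, (6-6)^2=0, (1-7)^2=36
sum(d^2) = 80.
Step 3: rho = 1 - 6*80 / (7*(7^2 - 1)) = 1 - 480/336 = -0.428571.
Step 4: Under H0, t = rho * sqrt((n-2)/(1-rho^2)) = -1.0607 ~ t(5).
Step 5: Two-sided p-value from the t-distribution with 5 df = 0.337368.
Step 6: alpha = 0.1. fail to reject H0.

rho = -0.4286, p = 0.337368, fail to reject H0 at alpha = 0.1.


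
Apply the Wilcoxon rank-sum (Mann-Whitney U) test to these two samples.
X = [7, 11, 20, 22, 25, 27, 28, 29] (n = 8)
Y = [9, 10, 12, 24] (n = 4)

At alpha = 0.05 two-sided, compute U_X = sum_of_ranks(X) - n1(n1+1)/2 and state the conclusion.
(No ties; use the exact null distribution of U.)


Step 1: Combine and sort all 12 observations; assign midranks.
sorted (value, group): (7,X), (9,Y), (10,Y), (11,X), (12,Y), (20,X), (22,X), (24,Y), (25,X), (27,X), (28,X), (29,X)
ranks: 7->1, 9->2, 10->3, 11->4, 12->5, 20->6, 22->7, 24->8, 25->9, 27->10, 28->11, 29->12
Step 2: Rank sum for X: R1 = 1 + 4 + 6 + 7 + 9 + 10 + 11 + 12 = 60.
Step 3: U_X = R1 - n1(n1+1)/2 = 60 - 8*9/2 = 60 - 36 = 24.
       U_Y = n1*n2 - U_X = 32 - 24 = 8.
Step 4: No ties, so the exact null distribution of U (based on enumerating the C(12,8) = 495 equally likely rank assignments) gives the two-sided p-value.
Step 5: p-value = 0.214141; compare to alpha = 0.05. fail to reject H0.

U_X = 24, p = 0.214141, fail to reject H0 at alpha = 0.05.


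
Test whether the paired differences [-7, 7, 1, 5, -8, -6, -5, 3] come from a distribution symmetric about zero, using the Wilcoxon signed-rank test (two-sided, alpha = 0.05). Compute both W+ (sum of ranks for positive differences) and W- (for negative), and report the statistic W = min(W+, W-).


Step 1: Drop any zero differences (none here) and take |d_i|.
|d| = [7, 7, 1, 5, 8, 6, 5, 3]
Step 2: Midrank |d_i| (ties get averaged ranks).
ranks: |7|->6.5, |7|->6.5, |1|->1, |5|->3.5, |8|->8, |6|->5, |5|->3.5, |3|->2
Step 3: Attach original signs; sum ranks with positive sign and with negative sign.
W+ = 6.5 + 1 + 3.5 + 2 = 13
W- = 6.5 + 8 + 5 + 3.5 = 23
(Check: W+ + W- = 36 should equal n(n+1)/2 = 36.)
Step 4: Test statistic W = min(W+, W-) = 13.
Step 5: Ties in |d|, so use the tie-corrected normal approximation.
        E[W] = n(n+1)/4 = 8*9/4 = 18.
        Tie groups: |d|=5 (t=2), |d|=7 (t=2); sum(t^3 - t) = 12.
        Var[W] = n(n+1)(2n+1)/24 - sum(t^3-t)/48 = 1224/24 - 12/48 = 50.75.
        z = (W - E[W]) / sqrt(Var[W]) = (13 - 18) / 7.1239 = -0.7019.
        Two-sided p = 2*Phi(z) = 0.482765.
Step 6: alpha = 0.05. fail to reject H0.

W+ = 13, W- = 23, W = min = 13, p = 0.482765, fail to reject H0.


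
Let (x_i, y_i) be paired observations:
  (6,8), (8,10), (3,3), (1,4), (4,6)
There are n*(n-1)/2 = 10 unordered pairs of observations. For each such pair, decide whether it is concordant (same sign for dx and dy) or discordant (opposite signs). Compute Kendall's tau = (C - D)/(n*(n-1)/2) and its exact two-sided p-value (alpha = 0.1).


Step 1: Enumerate the 10 unordered pairs (i,j) with i<j and classify each by sign(x_j-x_i) * sign(y_j-y_i).
  (1,2):dx=+2,dy=+2->C; (1,3):dx=-3,dy=-5->C; (1,4):dx=-5,dy=-4->C; (1,5):dx=-2,dy=-2->C
  (2,3):dx=-5,dy=-7->C; (2,4):dx=-7,dy=-6->C; (2,5):dx=-4,dy=-4->C; (3,4):dx=-2,dy=+1->D
  (3,5):dx=+1,dy=+3->C; (4,5):dx=+3,dy=+2->C
Step 2: C = 9, D = 1, total pairs = 10.
Step 3: tau = (C - D)/(n(n-1)/2) = (9 - 1)/10 = 0.800000.
Step 4: Exact two-sided p-value (enumerate n! = 120 permutations of y under H0): p = 0.083333.
Step 5: alpha = 0.1. reject H0.

tau_b = 0.8000 (C=9, D=1), p = 0.083333, reject H0.


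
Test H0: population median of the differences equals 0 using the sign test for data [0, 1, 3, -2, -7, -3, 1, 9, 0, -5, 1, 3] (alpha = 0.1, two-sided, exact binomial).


Step 1: Discard zero differences. Original n = 12; n_eff = number of nonzero differences = 10.
Nonzero differences (with sign): +1, +3, -2, -7, -3, +1, +9, -5, +1, +3
Step 2: Count signs: positive = 6, negative = 4.
Step 3: Under H0: P(positive) = 0.5, so the number of positives S ~ Bin(10, 0.5).
Step 4: Two-sided exact p-value = sum of Bin(10,0.5) probabilities at or below the observed probability = 0.753906.
Step 5: alpha = 0.1. fail to reject H0.

n_eff = 10, pos = 6, neg = 4, p = 0.753906, fail to reject H0.


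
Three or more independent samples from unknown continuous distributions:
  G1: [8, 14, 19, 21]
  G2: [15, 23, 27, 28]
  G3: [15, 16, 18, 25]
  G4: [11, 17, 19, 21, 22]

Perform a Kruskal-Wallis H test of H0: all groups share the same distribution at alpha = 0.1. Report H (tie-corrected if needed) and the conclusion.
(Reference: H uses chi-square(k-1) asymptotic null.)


Step 1: Combine all N = 17 observations and assign midranks.
sorted (value, group, rank): (8,G1,1), (11,G4,2), (14,G1,3), (15,G2,4.5), (15,G3,4.5), (16,G3,6), (17,G4,7), (18,G3,8), (19,G1,9.5), (19,G4,9.5), (21,G1,11.5), (21,G4,11.5), (22,G4,13), (23,G2,14), (25,G3,15), (27,G2,16), (28,G2,17)
Step 2: Sum ranks within each group.
R_1 = 25 (n_1 = 4)
R_2 = 51.5 (n_2 = 4)
R_3 = 33.5 (n_3 = 4)
R_4 = 43 (n_4 = 5)
Step 3: H = 12/(N(N+1)) * sum(R_i^2/n_i) - 3(N+1)
     = 12/(17*18) * (25^2/4 + 51.5^2/4 + 33.5^2/4 + 43^2/5) - 3*18
     = 0.039216 * 1469.67 - 54
     = 3.634314.
Step 4: Ties present; correction factor C = 1 - 18/(17^3 - 17) = 0.996324. Corrected H = 3.634314 / 0.996324 = 3.647724.
Step 5: Under H0, H ~ chi^2(3); p-value = 0.302102.
Step 6: alpha = 0.1. fail to reject H0.

H = 3.6477, df = 3, p = 0.302102, fail to reject H0.


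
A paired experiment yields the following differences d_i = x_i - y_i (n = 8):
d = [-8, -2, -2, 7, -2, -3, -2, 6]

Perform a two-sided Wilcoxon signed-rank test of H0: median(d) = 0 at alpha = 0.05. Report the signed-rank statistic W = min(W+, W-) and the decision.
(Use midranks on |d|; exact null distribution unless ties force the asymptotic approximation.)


Step 1: Drop any zero differences (none here) and take |d_i|.
|d| = [8, 2, 2, 7, 2, 3, 2, 6]
Step 2: Midrank |d_i| (ties get averaged ranks).
ranks: |8|->8, |2|->2.5, |2|->2.5, |7|->7, |2|->2.5, |3|->5, |2|->2.5, |6|->6
Step 3: Attach original signs; sum ranks with positive sign and with negative sign.
W+ = 7 + 6 = 13
W- = 8 + 2.5 + 2.5 + 2.5 + 5 + 2.5 = 23
(Check: W+ + W- = 36 should equal n(n+1)/2 = 36.)
Step 4: Test statistic W = min(W+, W-) = 13.
Step 5: Ties in |d|, so use the tie-corrected normal approximation.
        E[W] = n(n+1)/4 = 8*9/4 = 18.
        Tie groups: |d|=2 (t=4); sum(t^3 - t) = 60.
        Var[W] = n(n+1)(2n+1)/24 - sum(t^3-t)/48 = 1224/24 - 60/48 = 49.75.
        z = (W - E[W]) / sqrt(Var[W]) = (13 - 18) / 7.0534 = -0.7089.
        Two-sided p = 2*Phi(z) = 0.478398.
Step 6: alpha = 0.05. fail to reject H0.

W+ = 13, W- = 23, W = min = 13, p = 0.478398, fail to reject H0.


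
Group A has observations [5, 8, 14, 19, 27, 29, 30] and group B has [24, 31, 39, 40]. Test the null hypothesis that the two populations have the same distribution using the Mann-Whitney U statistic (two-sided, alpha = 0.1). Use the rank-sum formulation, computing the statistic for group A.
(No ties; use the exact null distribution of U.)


Step 1: Combine and sort all 11 observations; assign midranks.
sorted (value, group): (5,X), (8,X), (14,X), (19,X), (24,Y), (27,X), (29,X), (30,X), (31,Y), (39,Y), (40,Y)
ranks: 5->1, 8->2, 14->3, 19->4, 24->5, 27->6, 29->7, 30->8, 31->9, 39->10, 40->11
Step 2: Rank sum for X: R1 = 1 + 2 + 3 + 4 + 6 + 7 + 8 = 31.
Step 3: U_X = R1 - n1(n1+1)/2 = 31 - 7*8/2 = 31 - 28 = 3.
       U_Y = n1*n2 - U_X = 28 - 3 = 25.
Step 4: No ties, so the exact null distribution of U (based on enumerating the C(11,7) = 330 equally likely rank assignments) gives the two-sided p-value.
Step 5: p-value = 0.042424; compare to alpha = 0.1. reject H0.

U_X = 3, p = 0.042424, reject H0 at alpha = 0.1.
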